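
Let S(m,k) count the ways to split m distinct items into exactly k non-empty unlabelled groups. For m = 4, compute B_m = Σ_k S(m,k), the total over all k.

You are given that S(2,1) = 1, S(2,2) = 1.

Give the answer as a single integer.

[3] T[3,1]:1*1+0=1 · T[3,2]:2*1+1=3 · T[3,3]:3*0+1=1
[4] T[4,1]:1*1+0=1 · T[4,2]:2*3+1=7 · T[4,3]:3*1+3=6 · T[4,4]:4*0+1=1
B_4 = ΣS(4,k) = 1+7+6+1 = 15

15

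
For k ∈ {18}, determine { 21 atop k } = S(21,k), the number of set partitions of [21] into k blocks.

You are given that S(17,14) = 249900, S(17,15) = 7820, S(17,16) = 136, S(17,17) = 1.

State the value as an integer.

1023435

r18: T_18,15=15×7820+249900=367200; T_18,16=16×136+7820=9996; T_18,17=17×1+136=153; T_18,18=18×0+1=1
r19: T_19,16=16×9996+367200=527136; T_19,17=17×153+9996=12597; T_19,18=18×1+153=171
r20: T_20,17=17×12597+527136=741285; T_20,18=18×171+12597=15675
r21: T_21,18=18×15675+741285=1023435
Read S(21,18) = 1023435.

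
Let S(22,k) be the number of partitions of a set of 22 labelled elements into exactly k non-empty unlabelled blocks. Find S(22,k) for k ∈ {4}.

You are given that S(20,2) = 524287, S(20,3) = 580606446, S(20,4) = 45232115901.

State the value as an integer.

row 21: T[21][3]=3·580606446+524287=1742343625  T[21][4]=4·45232115901+580606446=181509070050
row 22: T[22][4]=4·181509070050+1742343625=727778623825
Read S(22,4) = 727778623825.

727778623825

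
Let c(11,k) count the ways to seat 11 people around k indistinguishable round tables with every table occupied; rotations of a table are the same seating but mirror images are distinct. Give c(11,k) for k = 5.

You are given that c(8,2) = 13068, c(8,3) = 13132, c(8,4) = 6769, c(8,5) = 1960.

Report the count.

i=9: T(9,3)=13068+8·13132=118124 | T(9,4)=13132+8·6769=67284 | T(9,5)=6769+8·1960=22449
i=10: T(10,4)=118124+9·67284=723680 | T(10,5)=67284+9·22449=269325
i=11: T(11,5)=723680+10·269325=3416930
Read c(11,5) = 3416930.

3416930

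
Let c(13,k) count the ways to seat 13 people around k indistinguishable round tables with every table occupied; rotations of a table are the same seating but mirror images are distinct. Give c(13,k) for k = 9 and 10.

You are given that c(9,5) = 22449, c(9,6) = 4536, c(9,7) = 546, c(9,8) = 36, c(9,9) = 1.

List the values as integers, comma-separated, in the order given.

[10] T[10,6]:9*4536+22449=63273 · T[10,7]:9*546+4536=9450 · T[10,8]:9*36+546=870 · T[10,9]:9*1+36=45 · T[10,10]:9*0+1=1
[11] T[11,7]:10*9450+63273=157773 · T[11,8]:10*870+9450=18150 · T[11,9]:10*45+870=1320 · T[11,10]:10*1+45=55
[12] T[12,8]:11*18150+157773=357423 · T[12,9]:11*1320+18150=32670 · T[12,10]:11*55+1320=1925
[13] T[13,9]:12*32670+357423=749463 · T[13,10]:12*1925+32670=55770
Read c(13,9) = 749463, c(13,10) = 55770.

749463, 55770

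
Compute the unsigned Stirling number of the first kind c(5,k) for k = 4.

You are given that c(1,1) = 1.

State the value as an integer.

[2] T[2,1]:1*1+0=1 · T[2,2]:1*0+1=1
[3] T[3,2]:2*1+1=3 · T[3,3]:2*0+1=1
[4] T[4,3]:3*1+3=6 · T[4,4]:3*0+1=1
[5] T[5,4]:4*1+6=10
Read c(5,4) = 10.

10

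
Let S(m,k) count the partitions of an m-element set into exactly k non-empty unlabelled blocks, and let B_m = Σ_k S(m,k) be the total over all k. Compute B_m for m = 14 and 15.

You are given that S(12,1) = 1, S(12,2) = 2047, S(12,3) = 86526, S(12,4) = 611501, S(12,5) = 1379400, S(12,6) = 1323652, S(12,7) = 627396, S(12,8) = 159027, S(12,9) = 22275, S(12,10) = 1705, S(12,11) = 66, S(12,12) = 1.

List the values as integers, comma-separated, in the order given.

190899322, 1382958545

r13: T_13,1=1×1+0=1; T_13,2=2×2047+1=4095; T_13,3=3×86526+2047=261625; T_13,4=4×611501+86526=2532530; T_13,5=5×1379400+611501=7508501; T_13,6=6×1323652+1379400=9321312; T_13,7=7×627396+1323652=5715424; T_13,8=8×159027+627396=1899612; T_13,9=9×22275+159027=359502; T_13,10=10×1705+22275=39325; T_13,11=11×66+1705=2431; T_13,12=12×1+66=78; T_13,13=13×0+1=1
r14: T_14,1=1×1+0=1; T_14,2=2×4095+1=8191; T_14,3=3×261625+4095=788970; T_14,4=4×2532530+261625=10391745; T_14,5=5×7508501+2532530=40075035; T_14,6=6×9321312+7508501=63436373; T_14,7=7×5715424+9321312=49329280; T_14,8=8×1899612+5715424=20912320; T_14,9=9×359502+1899612=5135130; T_14,10=10×39325+359502=752752; T_14,11=11×2431+39325=66066; T_14,12=12×78+2431=3367; T_14,13=13×1+78=91; T_14,14=14×0+1=1
r15: T_15,1=1×1+0=1; T_15,2=2×8191+1=16383; T_15,3=3×788970+8191=2375101; T_15,4=4×10391745+788970=42355950; T_15,5=5×40075035+10391745=210766920; T_15,6=6×63436373+40075035=420693273; T_15,7=7×49329280+63436373=408741333; T_15,8=8×20912320+49329280=216627840; T_15,9=9×5135130+20912320=67128490; T_15,10=10×752752+5135130=12662650; T_15,11=11×66066+752752=1479478; T_15,12=12×3367+66066=106470; T_15,13=13×91+3367=4550; T_15,14=14×1+91=105; T_15,15=15×0+1=1
B_14 = ΣS(14,k) = 1+8191+788970+10391745+40075035+63436373+49329280+20912320+5135130+752752+66066+3367+91+1 = 190899322
B_15 = ΣS(15,k) = 1+16383+2375101+42355950+210766920+420693273+408741333+216627840+67128490+12662650+1479478+106470+4550+105+1 = 1382958545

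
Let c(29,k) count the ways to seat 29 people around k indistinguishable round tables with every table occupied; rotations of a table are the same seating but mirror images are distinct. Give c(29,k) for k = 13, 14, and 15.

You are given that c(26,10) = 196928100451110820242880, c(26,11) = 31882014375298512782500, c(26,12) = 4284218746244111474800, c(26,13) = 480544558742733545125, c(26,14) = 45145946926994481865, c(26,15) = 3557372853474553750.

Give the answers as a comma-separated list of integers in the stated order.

@27  (27,11):31882014375298512782500·26+196928100451110820242880→1025860474208872152587880, (27,12):4284218746244111474800·26+31882014375298512782500→143271701777645411127300, (27,13):480544558742733545125·26+4284218746244111474800→16778377273555183648050, (27,14):45145946926994481865·26+480544558742733545125→1654339178844590073615, (27,15):3557372853474553750·26+45145946926994481865→137637641117332879365
@28  (28,12):143271701777645411127300·27+1025860474208872152587880→4894196422205298253024980, (28,13):16778377273555183648050·27+143271701777645411127300→596287888163635369624650, (28,14):1654339178844590073615·27+16778377273555183648050→61445535102359115635655, (28,15):137637641117332879365·27+1654339178844590073615→5370555489012577816470
@29  (29,13):596287888163635369624650·28+4894196422205298253024980→21590257290787088602515180, (29,14):61445535102359115635655·28+596287888163635369624650→2316762871029690607422990, (29,15):5370555489012577816470·28+61445535102359115635655→211821088794711294496815
Read c(29,13) = 21590257290787088602515180, c(29,14) = 2316762871029690607422990, c(29,15) = 211821088794711294496815.

21590257290787088602515180, 2316762871029690607422990, 211821088794711294496815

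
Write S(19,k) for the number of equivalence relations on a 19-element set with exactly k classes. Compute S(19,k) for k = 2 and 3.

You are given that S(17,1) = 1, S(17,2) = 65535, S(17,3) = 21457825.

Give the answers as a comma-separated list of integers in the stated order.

262143, 193448101

i=18: T(18,1)=0+1·1=1 | T(18,2)=1+2·65535=131071 | T(18,3)=65535+3·21457825=64439010
i=19: T(19,2)=1+2·131071=262143 | T(19,3)=131071+3·64439010=193448101
Read S(19,2) = 262143, S(19,3) = 193448101.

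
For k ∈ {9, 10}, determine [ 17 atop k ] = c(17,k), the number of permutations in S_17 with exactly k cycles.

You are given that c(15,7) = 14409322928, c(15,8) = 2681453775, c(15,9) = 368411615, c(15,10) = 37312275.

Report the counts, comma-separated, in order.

@16  (16,8):2681453775·15+14409322928→54631129553, (16,9):368411615·15+2681453775→8207628000, (16,10):37312275·15+368411615→928095740
@17  (17,9):8207628000·16+54631129553→185953177553, (17,10):928095740·16+8207628000→23057159840
Read c(17,9) = 185953177553, c(17,10) = 23057159840.

185953177553, 23057159840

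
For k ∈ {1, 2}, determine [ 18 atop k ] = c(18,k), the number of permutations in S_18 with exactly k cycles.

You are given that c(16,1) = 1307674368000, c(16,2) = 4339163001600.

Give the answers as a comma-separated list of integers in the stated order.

355687428096000, 1223405590579200

i=17: T(17,1)=0+16·1307674368000=20922789888000 | T(17,2)=1307674368000+16·4339163001600=70734282393600
i=18: T(18,1)=0+17·20922789888000=355687428096000 | T(18,2)=20922789888000+17·70734282393600=1223405590579200
Read c(18,1) = 355687428096000, c(18,2) = 1223405590579200.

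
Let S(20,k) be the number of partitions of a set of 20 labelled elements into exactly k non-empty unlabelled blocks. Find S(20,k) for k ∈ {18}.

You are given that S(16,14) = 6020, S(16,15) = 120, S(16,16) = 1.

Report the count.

[17] T[17,15]:15*120+6020=7820 · T[17,16]:16*1+120=136 · T[17,17]:17*0+1=1
[18] T[18,16]:16*136+7820=9996 · T[18,17]:17*1+136=153 · T[18,18]:18*0+1=1
[19] T[19,17]:17*153+9996=12597 · T[19,18]:18*1+153=171
[20] T[20,18]:18*171+12597=15675
Read S(20,18) = 15675.

15675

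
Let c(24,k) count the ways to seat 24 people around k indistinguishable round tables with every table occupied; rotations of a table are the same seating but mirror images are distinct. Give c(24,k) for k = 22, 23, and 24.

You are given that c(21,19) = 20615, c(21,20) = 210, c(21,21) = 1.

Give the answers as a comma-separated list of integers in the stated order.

r22: T_22,20=21×210+20615=25025; T_22,21=21×1+210=231; T_22,22=21×0+1=1
r23: T_23,21=22×231+25025=30107; T_23,22=22×1+231=253; T_23,23=22×0+1=1
r24: T_24,22=23×253+30107=35926; T_24,23=23×1+253=276; T_24,24=23×0+1=1
Read c(24,22) = 35926, c(24,23) = 276, c(24,24) = 1.

35926, 276, 1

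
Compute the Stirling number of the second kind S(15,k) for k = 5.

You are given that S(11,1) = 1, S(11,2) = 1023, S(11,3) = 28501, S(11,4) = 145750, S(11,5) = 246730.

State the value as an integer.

i=12: T(12,2)=1+2·1023=2047 | T(12,3)=1023+3·28501=86526 | T(12,4)=28501+4·145750=611501 | T(12,5)=145750+5·246730=1379400
i=13: T(13,3)=2047+3·86526=261625 | T(13,4)=86526+4·611501=2532530 | T(13,5)=611501+5·1379400=7508501
i=14: T(14,4)=261625+4·2532530=10391745 | T(14,5)=2532530+5·7508501=40075035
i=15: T(15,5)=10391745+5·40075035=210766920
Read S(15,5) = 210766920.

210766920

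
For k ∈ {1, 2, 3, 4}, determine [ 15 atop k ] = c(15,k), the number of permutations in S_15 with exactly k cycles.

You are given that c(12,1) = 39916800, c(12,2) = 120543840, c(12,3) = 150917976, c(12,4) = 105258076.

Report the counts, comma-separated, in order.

87178291200, 283465647360, 392156797824, 310989260400

row 13: T[13][1]=12·39916800+0=479001600  T[13][2]=12·120543840+39916800=1486442880  T[13][3]=12·150917976+120543840=1931559552  T[13][4]=12·105258076+150917976=1414014888
row 14: T[14][1]=13·479001600+0=6227020800  T[14][2]=13·1486442880+479001600=19802759040  T[14][3]=13·1931559552+1486442880=26596717056  T[14][4]=13·1414014888+1931559552=20313753096
row 15: T[15][1]=14·6227020800+0=87178291200  T[15][2]=14·19802759040+6227020800=283465647360  T[15][3]=14·26596717056+19802759040=392156797824  T[15][4]=14·20313753096+26596717056=310989260400
Read c(15,1) = 87178291200, c(15,2) = 283465647360, c(15,3) = 392156797824, c(15,4) = 310989260400.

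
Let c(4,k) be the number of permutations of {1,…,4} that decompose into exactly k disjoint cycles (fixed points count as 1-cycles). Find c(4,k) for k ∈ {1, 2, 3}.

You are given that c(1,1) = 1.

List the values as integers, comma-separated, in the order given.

6, 11, 6

r2: T_2,1=1×1+0=1; T_2,2=1×0+1=1
r3: T_3,1=2×1+0=2; T_3,2=2×1+1=3; T_3,3=2×0+1=1
r4: T_4,1=3×2+0=6; T_4,2=3×3+2=11; T_4,3=3×1+3=6
Read c(4,1) = 6, c(4,2) = 11, c(4,3) = 6.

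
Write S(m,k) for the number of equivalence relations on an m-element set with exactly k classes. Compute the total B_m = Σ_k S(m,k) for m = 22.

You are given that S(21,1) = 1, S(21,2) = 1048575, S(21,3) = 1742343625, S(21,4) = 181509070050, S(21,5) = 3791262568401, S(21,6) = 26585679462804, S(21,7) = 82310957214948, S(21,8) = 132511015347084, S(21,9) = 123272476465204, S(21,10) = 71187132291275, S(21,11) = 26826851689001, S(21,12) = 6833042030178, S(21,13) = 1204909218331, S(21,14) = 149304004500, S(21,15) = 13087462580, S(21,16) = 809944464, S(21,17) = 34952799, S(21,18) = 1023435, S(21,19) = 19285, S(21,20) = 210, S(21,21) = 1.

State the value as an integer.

i=22: T(22,1)=0+1·1=1 | T(22,2)=1+2·1048575=2097151 | T(22,3)=1048575+3·1742343625=5228079450 | T(22,4)=1742343625+4·181509070050=727778623825 | T(22,5)=181509070050+5·3791262568401=19137821912055 | T(22,6)=3791262568401+6·26585679462804=163305339345225 | T(22,7)=26585679462804+7·82310957214948=602762379967440 | T(22,8)=82310957214948+8·132511015347084=1142399079991620 | T(22,9)=132511015347084+9·123272476465204=1241963303533920 | T(22,10)=123272476465204+10·71187132291275=835143799377954 | T(22,11)=71187132291275+11·26826851689001=366282500870286 | T(22,12)=26826851689001+12·6833042030178=108823356051137 | T(22,13)=6833042030178+13·1204909218331=22496861868481 | T(22,14)=1204909218331+14·149304004500=3295165281331 | T(22,15)=149304004500+15·13087462580=345615943200 | T(22,16)=13087462580+16·809944464=26046574004 | T(22,17)=809944464+17·34952799=1404142047 | T(22,18)=34952799+18·1023435=53374629 | T(22,19)=1023435+19·19285=1389850 | T(22,20)=19285+20·210=23485 | T(22,21)=210+21·1=231 | T(22,22)=1+22·0=1
B_22 = ΣS(22,k) = 1+2097151+5228079450+727778623825+19137821912055+163305339345225+602762379967440+1142399079991620+1241963303533920+835143799377954+366282500870286+108823356051137+22496861868481+3295165281331+345615943200+26046574004+1404142047+53374629+1389850+23485+231+1 = 4506715738447323

4506715738447323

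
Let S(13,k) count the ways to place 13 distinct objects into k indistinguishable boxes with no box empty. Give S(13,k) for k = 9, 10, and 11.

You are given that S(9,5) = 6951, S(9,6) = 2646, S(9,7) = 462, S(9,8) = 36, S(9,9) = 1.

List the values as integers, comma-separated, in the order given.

[10] T[10,6]:6*2646+6951=22827 · T[10,7]:7*462+2646=5880 · T[10,8]:8*36+462=750 · T[10,9]:9*1+36=45 · T[10,10]:10*0+1=1
[11] T[11,7]:7*5880+22827=63987 · T[11,8]:8*750+5880=11880 · T[11,9]:9*45+750=1155 · T[11,10]:10*1+45=55 · T[11,11]:11*0+1=1
[12] T[12,8]:8*11880+63987=159027 · T[12,9]:9*1155+11880=22275 · T[12,10]:10*55+1155=1705 · T[12,11]:11*1+55=66
[13] T[13,9]:9*22275+159027=359502 · T[13,10]:10*1705+22275=39325 · T[13,11]:11*66+1705=2431
Read S(13,9) = 359502, S(13,10) = 39325, S(13,11) = 2431.

359502, 39325, 2431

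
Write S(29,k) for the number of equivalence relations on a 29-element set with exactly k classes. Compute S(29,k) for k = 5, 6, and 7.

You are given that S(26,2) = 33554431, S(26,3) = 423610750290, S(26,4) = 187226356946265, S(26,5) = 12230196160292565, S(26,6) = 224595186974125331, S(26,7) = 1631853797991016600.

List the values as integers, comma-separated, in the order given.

[27] T[27,3]:3*423610750290+33554431=1270865805301 · T[27,4]:4*187226356946265+423610750290=749329038535350 · T[27,5]:5*12230196160292565+187226356946265=61338207158409090 · T[27,6]:6*224595186974125331+12230196160292565=1359801318005044551 · T[27,7]:7*1631853797991016600+224595186974125331=11647571772911241531
[28] T[28,4]:4*749329038535350+1270865805301=2998587019946701 · T[28,5]:5*61338207158409090+749329038535350=307440364830580800 · T[28,6]:6*1359801318005044551+61338207158409090=8220146115188676396 · T[28,7]:7*11647571772911241531+1359801318005044551=82892803728383735268
[29] T[29,5]:5*307440364830580800+2998587019946701=1540200411172850701 · T[29,6]:6*8220146115188676396+307440364830580800=49628317055962639176 · T[29,7]:7*82892803728383735268+8220146115188676396=588469772213874823272
Read S(29,5) = 1540200411172850701, S(29,6) = 49628317055962639176, S(29,7) = 588469772213874823272.

1540200411172850701, 49628317055962639176, 588469772213874823272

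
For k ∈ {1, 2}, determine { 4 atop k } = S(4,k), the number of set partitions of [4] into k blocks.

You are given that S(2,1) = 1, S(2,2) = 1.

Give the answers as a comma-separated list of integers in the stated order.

1, 7

[3] T[3,1]:1*1+0=1 · T[3,2]:2*1+1=3
[4] T[4,1]:1*1+0=1 · T[4,2]:2*3+1=7
Read S(4,1) = 1, S(4,2) = 7.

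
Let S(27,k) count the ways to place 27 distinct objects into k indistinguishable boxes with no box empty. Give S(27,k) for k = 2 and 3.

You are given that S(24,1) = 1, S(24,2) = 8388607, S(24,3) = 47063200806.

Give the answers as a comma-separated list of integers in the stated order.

67108863, 1270865805301

[25] T[25,1]:1*1+0=1 · T[25,2]:2*8388607+1=16777215 · T[25,3]:3*47063200806+8388607=141197991025
[26] T[26,1]:1*1+0=1 · T[26,2]:2*16777215+1=33554431 · T[26,3]:3*141197991025+16777215=423610750290
[27] T[27,2]:2*33554431+1=67108863 · T[27,3]:3*423610750290+33554431=1270865805301
Read S(27,2) = 67108863, S(27,3) = 1270865805301.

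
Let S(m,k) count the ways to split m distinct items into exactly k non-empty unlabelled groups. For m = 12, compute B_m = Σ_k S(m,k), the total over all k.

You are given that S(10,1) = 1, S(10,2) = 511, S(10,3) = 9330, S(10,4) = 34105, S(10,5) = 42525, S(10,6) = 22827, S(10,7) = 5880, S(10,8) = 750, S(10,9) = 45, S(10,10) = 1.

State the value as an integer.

4213597

[11] T[11,1]:1*1+0=1 · T[11,2]:2*511+1=1023 · T[11,3]:3*9330+511=28501 · T[11,4]:4*34105+9330=145750 · T[11,5]:5*42525+34105=246730 · T[11,6]:6*22827+42525=179487 · T[11,7]:7*5880+22827=63987 · T[11,8]:8*750+5880=11880 · T[11,9]:9*45+750=1155 · T[11,10]:10*1+45=55 · T[11,11]:11*0+1=1
[12] T[12,1]:1*1+0=1 · T[12,2]:2*1023+1=2047 · T[12,3]:3*28501+1023=86526 · T[12,4]:4*145750+28501=611501 · T[12,5]:5*246730+145750=1379400 · T[12,6]:6*179487+246730=1323652 · T[12,7]:7*63987+179487=627396 · T[12,8]:8*11880+63987=159027 · T[12,9]:9*1155+11880=22275 · T[12,10]:10*55+1155=1705 · T[12,11]:11*1+55=66 · T[12,12]:12*0+1=1
B_12 = ΣS(12,k) = 1+2047+86526+611501+1379400+1323652+627396+159027+22275+1705+66+1 = 4213597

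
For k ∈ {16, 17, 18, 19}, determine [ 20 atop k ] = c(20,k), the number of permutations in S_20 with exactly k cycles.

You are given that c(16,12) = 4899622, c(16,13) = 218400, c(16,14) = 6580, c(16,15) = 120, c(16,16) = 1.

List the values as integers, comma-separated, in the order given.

r17: T_17,13=16×218400+4899622=8394022; T_17,14=16×6580+218400=323680; T_17,15=16×120+6580=8500; T_17,16=16×1+120=136; T_17,17=16×0+1=1
r18: T_18,14=17×323680+8394022=13896582; T_18,15=17×8500+323680=468180; T_18,16=17×136+8500=10812; T_18,17=17×1+136=153; T_18,18=17×0+1=1
r19: T_19,15=18×468180+13896582=22323822; T_19,16=18×10812+468180=662796; T_19,17=18×153+10812=13566; T_19,18=18×1+153=171; T_19,19=18×0+1=1
r20: T_20,16=19×662796+22323822=34916946; T_20,17=19×13566+662796=920550; T_20,18=19×171+13566=16815; T_20,19=19×1+171=190
Read c(20,16) = 34916946, c(20,17) = 920550, c(20,18) = 16815, c(20,19) = 190.

34916946, 920550, 16815, 190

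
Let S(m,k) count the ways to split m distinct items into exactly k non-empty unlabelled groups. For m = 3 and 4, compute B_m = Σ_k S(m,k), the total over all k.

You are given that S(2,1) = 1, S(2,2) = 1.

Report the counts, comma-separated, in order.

@3  (3,1):1·1+0→1, (3,2):1·2+1→3, (3,3):0·3+1→1
@4  (4,1):1·1+0→1, (4,2):3·2+1→7, (4,3):1·3+3→6, (4,4):0·4+1→1
B_3 = ΣS(3,k) = 1+3+1 = 5
B_4 = ΣS(4,k) = 1+7+6+1 = 15

5, 15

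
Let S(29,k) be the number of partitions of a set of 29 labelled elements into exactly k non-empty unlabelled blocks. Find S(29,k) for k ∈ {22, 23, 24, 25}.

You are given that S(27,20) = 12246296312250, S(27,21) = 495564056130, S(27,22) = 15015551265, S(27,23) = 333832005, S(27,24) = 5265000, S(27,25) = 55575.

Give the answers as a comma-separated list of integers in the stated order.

i=28: T(28,21)=12246296312250+21·495564056130=22653141490980 | T(28,22)=495564056130+22·15015551265=825906183960 | T(28,23)=15015551265+23·333832005=22693687380 | T(28,24)=333832005+24·5265000=460192005 | T(28,25)=5265000+25·55575=6654375
i=29: T(29,22)=22653141490980+22·825906183960=40823077538100 | T(29,23)=825906183960+23·22693687380=1347860993700 | T(29,24)=22693687380+24·460192005=33738295500 | T(29,25)=460192005+25·6654375=626551380
Read S(29,22) = 40823077538100, S(29,23) = 1347860993700, S(29,24) = 33738295500, S(29,25) = 626551380.

40823077538100, 1347860993700, 33738295500, 626551380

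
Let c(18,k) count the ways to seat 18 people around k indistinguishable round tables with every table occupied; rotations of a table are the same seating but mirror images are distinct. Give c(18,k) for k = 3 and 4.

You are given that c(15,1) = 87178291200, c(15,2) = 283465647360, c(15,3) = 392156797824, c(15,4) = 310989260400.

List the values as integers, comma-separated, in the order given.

[16] T[16,1]:15*87178291200+0=1307674368000 · T[16,2]:15*283465647360+87178291200=4339163001600 · T[16,3]:15*392156797824+283465647360=6165817614720 · T[16,4]:15*310989260400+392156797824=5056995703824
[17] T[17,2]:16*4339163001600+1307674368000=70734282393600 · T[17,3]:16*6165817614720+4339163001600=102992244837120 · T[17,4]:16*5056995703824+6165817614720=87077748875904
[18] T[18,3]:17*102992244837120+70734282393600=1821602444624640 · T[18,4]:17*87077748875904+102992244837120=1583313975727488
Read c(18,3) = 1821602444624640, c(18,4) = 1583313975727488.

1821602444624640, 1583313975727488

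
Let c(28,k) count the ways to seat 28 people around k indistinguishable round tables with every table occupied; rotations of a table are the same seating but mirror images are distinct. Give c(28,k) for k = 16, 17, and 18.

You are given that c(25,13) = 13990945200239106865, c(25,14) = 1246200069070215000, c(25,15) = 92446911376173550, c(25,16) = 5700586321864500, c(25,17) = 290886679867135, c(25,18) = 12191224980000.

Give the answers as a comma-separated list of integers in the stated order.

r26: T_26,14=25×1246200069070215000+13990945200239106865=45145946926994481865; T_26,15=25×92446911376173550+1246200069070215000=3557372853474553750; T_26,16=25×5700586321864500+92446911376173550=234961569422786050; T_26,17=25×290886679867135+5700586321864500=12972753318542875; T_26,18=25×12191224980000+290886679867135=595667304367135
r27: T_27,15=26×3557372853474553750+45145946926994481865=137637641117332879365; T_27,16=26×234961569422786050+3557372853474553750=9666373658466991050; T_27,17=26×12972753318542875+234961569422786050=572253155704900800; T_27,18=26×595667304367135+12972753318542875=28460103232088385
r28: T_28,16=27×9666373658466991050+137637641117332879365=398629729895941637715; T_28,17=27×572253155704900800+9666373658466991050=25117208862499312650; T_28,18=27×28460103232088385+572253155704900800=1340675942971287195
Read c(28,16) = 398629729895941637715, c(28,17) = 25117208862499312650, c(28,18) = 1340675942971287195.

398629729895941637715, 25117208862499312650, 1340675942971287195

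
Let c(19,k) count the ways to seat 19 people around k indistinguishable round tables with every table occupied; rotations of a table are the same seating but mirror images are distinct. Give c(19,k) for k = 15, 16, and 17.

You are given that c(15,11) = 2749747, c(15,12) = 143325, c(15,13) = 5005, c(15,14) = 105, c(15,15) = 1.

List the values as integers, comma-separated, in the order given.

[16] T[16,12]:15*143325+2749747=4899622 · T[16,13]:15*5005+143325=218400 · T[16,14]:15*105+5005=6580 · T[16,15]:15*1+105=120 · T[16,16]:15*0+1=1
[17] T[17,13]:16*218400+4899622=8394022 · T[17,14]:16*6580+218400=323680 · T[17,15]:16*120+6580=8500 · T[17,16]:16*1+120=136 · T[17,17]:16*0+1=1
[18] T[18,14]:17*323680+8394022=13896582 · T[18,15]:17*8500+323680=468180 · T[18,16]:17*136+8500=10812 · T[18,17]:17*1+136=153
[19] T[19,15]:18*468180+13896582=22323822 · T[19,16]:18*10812+468180=662796 · T[19,17]:18*153+10812=13566
Read c(19,15) = 22323822, c(19,16) = 662796, c(19,17) = 13566.

22323822, 662796, 13566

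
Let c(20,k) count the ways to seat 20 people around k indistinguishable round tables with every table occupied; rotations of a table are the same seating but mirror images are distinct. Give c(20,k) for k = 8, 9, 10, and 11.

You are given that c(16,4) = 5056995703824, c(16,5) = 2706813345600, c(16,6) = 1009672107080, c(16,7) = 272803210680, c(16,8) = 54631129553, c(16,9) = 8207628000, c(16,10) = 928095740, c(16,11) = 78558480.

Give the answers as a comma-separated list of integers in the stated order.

@17  (17,5):2706813345600·16+5056995703824→48366009233424, (17,6):1009672107080·16+2706813345600→18861567058880, (17,7):272803210680·16+1009672107080→5374523477960, (17,8):54631129553·16+272803210680→1146901283528, (17,9):8207628000·16+54631129553→185953177553, (17,10):928095740·16+8207628000→23057159840, (17,11):78558480·16+928095740→2185031420
@18  (18,6):18861567058880·17+48366009233424→369012649234384, (18,7):5374523477960·17+18861567058880→110228466184200, (18,8):1146901283528·17+5374523477960→24871845297936, (18,9):185953177553·17+1146901283528→4308105301929, (18,10):23057159840·17+185953177553→577924894833, (18,11):2185031420·17+23057159840→60202693980
@19  (19,7):110228466184200·18+369012649234384→2353125040549984, (19,8):24871845297936·18+110228466184200→557921681547048, (19,9):4308105301929·18+24871845297936→102417740732658, (19,10):577924894833·18+4308105301929→14710753408923, (19,11):60202693980·18+577924894833→1661573386473
@20  (20,8):557921681547048·19+2353125040549984→12953636989943896, (20,9):102417740732658·19+557921681547048→2503858755467550, (20,10):14710753408923·19+102417740732658→381922055502195, (20,11):1661573386473·19+14710753408923→46280647751910
Read c(20,8) = 12953636989943896, c(20,9) = 2503858755467550, c(20,10) = 381922055502195, c(20,11) = 46280647751910.

12953636989943896, 2503858755467550, 381922055502195, 46280647751910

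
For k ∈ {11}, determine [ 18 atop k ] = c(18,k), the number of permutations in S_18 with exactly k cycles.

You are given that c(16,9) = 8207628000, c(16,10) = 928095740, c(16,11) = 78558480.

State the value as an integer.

@17  (17,10):928095740·16+8207628000→23057159840, (17,11):78558480·16+928095740→2185031420
@18  (18,11):2185031420·17+23057159840→60202693980
Read c(18,11) = 60202693980.

60202693980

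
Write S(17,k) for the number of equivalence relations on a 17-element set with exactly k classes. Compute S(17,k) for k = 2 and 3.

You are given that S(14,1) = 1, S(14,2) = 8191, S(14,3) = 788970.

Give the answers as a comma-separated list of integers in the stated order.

r15: T_15,1=1×1+0=1; T_15,2=2×8191+1=16383; T_15,3=3×788970+8191=2375101
r16: T_16,1=1×1+0=1; T_16,2=2×16383+1=32767; T_16,3=3×2375101+16383=7141686
r17: T_17,2=2×32767+1=65535; T_17,3=3×7141686+32767=21457825
Read S(17,2) = 65535, S(17,3) = 21457825.

65535, 21457825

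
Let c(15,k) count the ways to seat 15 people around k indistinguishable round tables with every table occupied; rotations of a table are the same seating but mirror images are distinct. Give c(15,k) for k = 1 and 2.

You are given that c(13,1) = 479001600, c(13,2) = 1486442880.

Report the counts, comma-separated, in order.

87178291200, 283465647360

r14: T_14,1=13×479001600+0=6227020800; T_14,2=13×1486442880+479001600=19802759040
r15: T_15,1=14×6227020800+0=87178291200; T_15,2=14×19802759040+6227020800=283465647360
Read c(15,1) = 87178291200, c(15,2) = 283465647360.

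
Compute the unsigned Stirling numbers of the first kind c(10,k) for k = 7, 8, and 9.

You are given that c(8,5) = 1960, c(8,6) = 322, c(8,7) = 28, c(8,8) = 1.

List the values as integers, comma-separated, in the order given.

9450, 870, 45

i=9: T(9,6)=1960+8·322=4536 | T(9,7)=322+8·28=546 | T(9,8)=28+8·1=36 | T(9,9)=1+8·0=1
i=10: T(10,7)=4536+9·546=9450 | T(10,8)=546+9·36=870 | T(10,9)=36+9·1=45
Read c(10,7) = 9450, c(10,8) = 870, c(10,9) = 45.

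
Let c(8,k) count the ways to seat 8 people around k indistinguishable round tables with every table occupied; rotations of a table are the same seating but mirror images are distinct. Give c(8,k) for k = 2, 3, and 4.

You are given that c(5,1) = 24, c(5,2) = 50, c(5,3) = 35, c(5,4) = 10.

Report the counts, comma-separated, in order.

13068, 13132, 6769

r6: T_6,1=5×24+0=120; T_6,2=5×50+24=274; T_6,3=5×35+50=225; T_6,4=5×10+35=85
r7: T_7,1=6×120+0=720; T_7,2=6×274+120=1764; T_7,3=6×225+274=1624; T_7,4=6×85+225=735
r8: T_8,2=7×1764+720=13068; T_8,3=7×1624+1764=13132; T_8,4=7×735+1624=6769
Read c(8,2) = 13068, c(8,3) = 13132, c(8,4) = 6769.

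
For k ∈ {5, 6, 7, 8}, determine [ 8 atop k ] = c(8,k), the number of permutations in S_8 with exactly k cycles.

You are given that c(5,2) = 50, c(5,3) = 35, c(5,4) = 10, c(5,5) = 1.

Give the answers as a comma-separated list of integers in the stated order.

i=6: T(6,3)=50+5·35=225 | T(6,4)=35+5·10=85 | T(6,5)=10+5·1=15 | T(6,6)=1+5·0=1
i=7: T(7,4)=225+6·85=735 | T(7,5)=85+6·15=175 | T(7,6)=15+6·1=21 | T(7,7)=1+6·0=1
i=8: T(8,5)=735+7·175=1960 | T(8,6)=175+7·21=322 | T(8,7)=21+7·1=28 | T(8,8)=1+7·0=1
Read c(8,5) = 1960, c(8,6) = 322, c(8,7) = 28, c(8,8) = 1.

1960, 322, 28, 1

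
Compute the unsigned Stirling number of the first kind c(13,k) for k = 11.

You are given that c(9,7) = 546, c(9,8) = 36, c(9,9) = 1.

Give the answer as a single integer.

@10  (10,8):36·9+546→870, (10,9):1·9+36→45, (10,10):0·9+1→1
@11  (11,9):45·10+870→1320, (11,10):1·10+45→55, (11,11):0·10+1→1
@12  (12,10):55·11+1320→1925, (12,11):1·11+55→66
@13  (13,11):66·12+1925→2717
Read c(13,11) = 2717.

2717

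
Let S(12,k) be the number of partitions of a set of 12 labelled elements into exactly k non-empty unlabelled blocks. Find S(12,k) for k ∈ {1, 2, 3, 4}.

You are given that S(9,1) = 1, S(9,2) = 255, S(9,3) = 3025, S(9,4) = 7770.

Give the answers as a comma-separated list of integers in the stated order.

r10: T_10,1=1×1+0=1; T_10,2=2×255+1=511; T_10,3=3×3025+255=9330; T_10,4=4×7770+3025=34105
r11: T_11,1=1×1+0=1; T_11,2=2×511+1=1023; T_11,3=3×9330+511=28501; T_11,4=4×34105+9330=145750
r12: T_12,1=1×1+0=1; T_12,2=2×1023+1=2047; T_12,3=3×28501+1023=86526; T_12,4=4×145750+28501=611501
Read S(12,1) = 1, S(12,2) = 2047, S(12,3) = 86526, S(12,4) = 611501.

1, 2047, 86526, 611501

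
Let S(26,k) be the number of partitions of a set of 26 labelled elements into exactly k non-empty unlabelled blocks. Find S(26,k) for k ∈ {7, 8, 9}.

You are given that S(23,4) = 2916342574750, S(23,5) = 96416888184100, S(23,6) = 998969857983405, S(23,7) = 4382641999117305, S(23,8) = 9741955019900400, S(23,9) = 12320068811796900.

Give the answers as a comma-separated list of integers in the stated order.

i=24: T(24,5)=2916342574750+5·96416888184100=485000783495250 | T(24,6)=96416888184100+6·998969857983405=6090236036084530 | T(24,7)=998969857983405+7·4382641999117305=31677463851804540 | T(24,8)=4382641999117305+8·9741955019900400=82318282158320505 | T(24,9)=9741955019900400+9·12320068811796900=120622574326072500
i=25: T(25,6)=485000783495250+6·6090236036084530=37026417000002430 | T(25,7)=6090236036084530+7·31677463851804540=227832482998716310 | T(25,8)=31677463851804540+8·82318282158320505=690223721118368580 | T(25,9)=82318282158320505+9·120622574326072500=1167921451092973005
i=26: T(26,7)=37026417000002430+7·227832482998716310=1631853797991016600 | T(26,8)=227832482998716310+8·690223721118368580=5749622251945664950 | T(26,9)=690223721118368580+9·1167921451092973005=11201516780955125625
Read S(26,7) = 1631853797991016600, S(26,8) = 5749622251945664950, S(26,9) = 11201516780955125625.

1631853797991016600, 5749622251945664950, 11201516780955125625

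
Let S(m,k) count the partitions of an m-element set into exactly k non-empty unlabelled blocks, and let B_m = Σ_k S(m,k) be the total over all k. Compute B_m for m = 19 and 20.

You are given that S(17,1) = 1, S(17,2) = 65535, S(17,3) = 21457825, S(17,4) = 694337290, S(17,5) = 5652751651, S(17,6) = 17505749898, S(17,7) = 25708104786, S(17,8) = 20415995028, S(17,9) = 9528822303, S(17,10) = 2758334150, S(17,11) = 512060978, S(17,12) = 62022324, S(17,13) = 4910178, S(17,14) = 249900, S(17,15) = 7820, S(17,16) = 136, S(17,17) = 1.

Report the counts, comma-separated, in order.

5832742205057, 51724158235372

i=18: T(18,1)=0+1·1=1 | T(18,2)=1+2·65535=131071 | T(18,3)=65535+3·21457825=64439010 | T(18,4)=21457825+4·694337290=2798806985 | T(18,5)=694337290+5·5652751651=28958095545 | T(18,6)=5652751651+6·17505749898=110687251039 | T(18,7)=17505749898+7·25708104786=197462483400 | T(18,8)=25708104786+8·20415995028=189036065010 | T(18,9)=20415995028+9·9528822303=106175395755 | T(18,10)=9528822303+10·2758334150=37112163803 | T(18,11)=2758334150+11·512060978=8391004908 | T(18,12)=512060978+12·62022324=1256328866 | T(18,13)=62022324+13·4910178=125854638 | T(18,14)=4910178+14·249900=8408778 | T(18,15)=249900+15·7820=367200 | T(18,16)=7820+16·136=9996 | T(18,17)=136+17·1=153 | T(18,18)=1+18·0=1
i=19: T(19,1)=0+1·1=1 | T(19,2)=1+2·131071=262143 | T(19,3)=131071+3·64439010=193448101 | T(19,4)=64439010+4·2798806985=11259666950 | T(19,5)=2798806985+5·28958095545=147589284710 | T(19,6)=28958095545+6·110687251039=693081601779 | T(19,7)=110687251039+7·197462483400=1492924634839 | T(19,8)=197462483400+8·189036065010=1709751003480 | T(19,9)=189036065010+9·106175395755=1144614626805 | T(19,10)=106175395755+10·37112163803=477297033785 | T(19,11)=37112163803+11·8391004908=129413217791 | T(19,12)=8391004908+12·1256328866=23466951300 | T(19,13)=1256328866+13·125854638=2892439160 | T(19,14)=125854638+14·8408778=243577530 | T(19,15)=8408778+15·367200=13916778 | T(19,16)=367200+16·9996=527136 | T(19,17)=9996+17·153=12597 | T(19,18)=153+18·1=171 | T(19,19)=1+19·0=1
i=20: T(20,1)=0+1·1=1 | T(20,2)=1+2·262143=524287 | T(20,3)=262143+3·193448101=580606446 | T(20,4)=193448101+4·11259666950=45232115901 | T(20,5)=11259666950+5·147589284710=749206090500 | T(20,6)=147589284710+6·693081601779=4306078895384 | T(20,7)=693081601779+7·1492924634839=11143554045652 | T(20,8)=1492924634839+8·1709751003480=15170932662679 | T(20,9)=1709751003480+9·1144614626805=12011282644725 | T(20,10)=1144614626805+10·477297033785=5917584964655 | T(20,11)=477297033785+11·129413217791=1900842429486 | T(20,12)=129413217791+12·23466951300=411016633391 | T(20,13)=23466951300+13·2892439160=61068660380 | T(20,14)=2892439160+14·243577530=6302524580 | T(20,15)=243577530+15·13916778=452329200 | T(20,16)=13916778+16·527136=22350954 | T(20,17)=527136+17·12597=741285 | T(20,18)=12597+18·171=15675 | T(20,19)=171+19·1=190 | T(20,20)=1+20·0=1
B_19 = ΣS(19,k) = 1+262143+193448101+11259666950+147589284710+693081601779+1492924634839+1709751003480+1144614626805+477297033785+129413217791+23466951300+2892439160+243577530+13916778+527136+12597+171+1 = 5832742205057
B_20 = ΣS(20,k) = 1+524287+580606446+45232115901+749206090500+4306078895384+11143554045652+15170932662679+12011282644725+5917584964655+1900842429486+411016633391+61068660380+6302524580+452329200+22350954+741285+15675+190+1 = 51724158235372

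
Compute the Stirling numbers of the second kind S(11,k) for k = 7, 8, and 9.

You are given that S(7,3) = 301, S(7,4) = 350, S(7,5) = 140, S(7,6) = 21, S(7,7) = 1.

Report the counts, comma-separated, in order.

63987, 11880, 1155

[8] T[8,4]:4*350+301=1701 · T[8,5]:5*140+350=1050 · T[8,6]:6*21+140=266 · T[8,7]:7*1+21=28 · T[8,8]:8*0+1=1
[9] T[9,5]:5*1050+1701=6951 · T[9,6]:6*266+1050=2646 · T[9,7]:7*28+266=462 · T[9,8]:8*1+28=36 · T[9,9]:9*0+1=1
[10] T[10,6]:6*2646+6951=22827 · T[10,7]:7*462+2646=5880 · T[10,8]:8*36+462=750 · T[10,9]:9*1+36=45
[11] T[11,7]:7*5880+22827=63987 · T[11,8]:8*750+5880=11880 · T[11,9]:9*45+750=1155
Read S(11,7) = 63987, S(11,8) = 11880, S(11,9) = 1155.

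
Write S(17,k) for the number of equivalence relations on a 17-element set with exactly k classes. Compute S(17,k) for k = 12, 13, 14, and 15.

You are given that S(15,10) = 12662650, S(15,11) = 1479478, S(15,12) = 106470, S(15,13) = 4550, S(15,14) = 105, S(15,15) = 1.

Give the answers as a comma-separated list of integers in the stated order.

r16: T_16,11=11×1479478+12662650=28936908; T_16,12=12×106470+1479478=2757118; T_16,13=13×4550+106470=165620; T_16,14=14×105+4550=6020; T_16,15=15×1+105=120
r17: T_17,12=12×2757118+28936908=62022324; T_17,13=13×165620+2757118=4910178; T_17,14=14×6020+165620=249900; T_17,15=15×120+6020=7820
Read S(17,12) = 62022324, S(17,13) = 4910178, S(17,14) = 249900, S(17,15) = 7820.

62022324, 4910178, 249900, 7820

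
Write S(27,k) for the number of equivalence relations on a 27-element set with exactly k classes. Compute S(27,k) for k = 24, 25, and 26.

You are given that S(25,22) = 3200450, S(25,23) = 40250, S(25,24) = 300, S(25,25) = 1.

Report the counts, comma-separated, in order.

row 26: T[26][23]=23·40250+3200450=4126200  T[26][24]=24·300+40250=47450  T[26][25]=25·1+300=325  T[26][26]=26·0+1=1
row 27: T[27][24]=24·47450+4126200=5265000  T[27][25]=25·325+47450=55575  T[27][26]=26·1+325=351
Read S(27,24) = 5265000, S(27,25) = 55575, S(27,26) = 351.

5265000, 55575, 351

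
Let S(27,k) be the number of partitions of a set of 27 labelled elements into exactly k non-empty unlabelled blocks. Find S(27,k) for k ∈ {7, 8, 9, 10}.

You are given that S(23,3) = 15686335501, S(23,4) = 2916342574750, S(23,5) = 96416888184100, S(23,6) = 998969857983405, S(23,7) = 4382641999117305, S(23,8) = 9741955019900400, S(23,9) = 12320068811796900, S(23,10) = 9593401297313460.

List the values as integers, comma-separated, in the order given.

r24: T_24,4=4×2916342574750+15686335501=11681056634501; T_24,5=5×96416888184100+2916342574750=485000783495250; T_24,6=6×998969857983405+96416888184100=6090236036084530; T_24,7=7×4382641999117305+998969857983405=31677463851804540; T_24,8=8×9741955019900400+4382641999117305=82318282158320505; T_24,9=9×12320068811796900+9741955019900400=120622574326072500; T_24,10=10×9593401297313460+12320068811796900=108254081784931500
r25: T_25,5=5×485000783495250+11681056634501=2436684974110751; T_25,6=6×6090236036084530+485000783495250=37026417000002430; T_25,7=7×31677463851804540+6090236036084530=227832482998716310; T_25,8=8×82318282158320505+31677463851804540=690223721118368580; T_25,9=9×120622574326072500+82318282158320505=1167921451092973005; T_25,10=10×108254081784931500+120622574326072500=1203163392175387500
r26: T_26,6=6×37026417000002430+2436684974110751=224595186974125331; T_26,7=7×227832482998716310+37026417000002430=1631853797991016600; T_26,8=8×690223721118368580+227832482998716310=5749622251945664950; T_26,9=9×1167921451092973005+690223721118368580=11201516780955125625; T_26,10=10×1203163392175387500+1167921451092973005=13199555372846848005
r27: T_27,7=7×1631853797991016600+224595186974125331=11647571772911241531; T_27,8=8×5749622251945664950+1631853797991016600=47628831813556336200; T_27,9=9×11201516780955125625+5749622251945664950=106563273280541795575; T_27,10=10×13199555372846848005+11201516780955125625=143197070509423605675
Read S(27,7) = 11647571772911241531, S(27,8) = 47628831813556336200, S(27,9) = 106563273280541795575, S(27,10) = 143197070509423605675.

11647571772911241531, 47628831813556336200, 106563273280541795575, 143197070509423605675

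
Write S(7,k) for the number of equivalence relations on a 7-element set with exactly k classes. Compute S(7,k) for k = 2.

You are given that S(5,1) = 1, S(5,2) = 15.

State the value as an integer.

i=6: T(6,1)=0+1·1=1 | T(6,2)=1+2·15=31
i=7: T(7,2)=1+2·31=63
Read S(7,2) = 63.

63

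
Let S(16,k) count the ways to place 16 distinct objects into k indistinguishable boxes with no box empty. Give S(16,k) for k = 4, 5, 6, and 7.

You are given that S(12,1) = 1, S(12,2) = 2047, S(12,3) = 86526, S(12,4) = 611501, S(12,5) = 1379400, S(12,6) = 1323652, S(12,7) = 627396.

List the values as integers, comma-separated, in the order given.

171798901, 1096190550, 2734926558, 3281882604

[13] T[13,1]:1*1+0=1 · T[13,2]:2*2047+1=4095 · T[13,3]:3*86526+2047=261625 · T[13,4]:4*611501+86526=2532530 · T[13,5]:5*1379400+611501=7508501 · T[13,6]:6*1323652+1379400=9321312 · T[13,7]:7*627396+1323652=5715424
[14] T[14,2]:2*4095+1=8191 · T[14,3]:3*261625+4095=788970 · T[14,4]:4*2532530+261625=10391745 · T[14,5]:5*7508501+2532530=40075035 · T[14,6]:6*9321312+7508501=63436373 · T[14,7]:7*5715424+9321312=49329280
[15] T[15,3]:3*788970+8191=2375101 · T[15,4]:4*10391745+788970=42355950 · T[15,5]:5*40075035+10391745=210766920 · T[15,6]:6*63436373+40075035=420693273 · T[15,7]:7*49329280+63436373=408741333
[16] T[16,4]:4*42355950+2375101=171798901 · T[16,5]:5*210766920+42355950=1096190550 · T[16,6]:6*420693273+210766920=2734926558 · T[16,7]:7*408741333+420693273=3281882604
Read S(16,4) = 171798901, S(16,5) = 1096190550, S(16,6) = 2734926558, S(16,7) = 3281882604.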